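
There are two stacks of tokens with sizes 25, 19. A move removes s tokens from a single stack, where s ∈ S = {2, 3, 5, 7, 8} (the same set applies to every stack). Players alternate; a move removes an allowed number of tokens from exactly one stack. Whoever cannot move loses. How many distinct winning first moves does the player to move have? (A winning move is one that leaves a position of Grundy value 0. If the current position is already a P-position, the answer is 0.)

2

All stacks use S = {2, 3, 5, 7, 8}:
n :  0  1  2  3  4  5  6  7  8  9 10 11 12 13 14 15 16 17 18 19 20 21 22 23 24 25
G :  0  0  1  1  2  2  3  3  4  4  0  0  1  1  2  2  3  3  4  4  0  0  1  1  2  2
Stack A: G(25) = 2.
Stack B: G(19) = 4.
Combined Grundy value = 2 ⊕ 4 = 6.
A winning move leaves total XOR = 0, i.e. changes one component's Grundy value g to g ⊕ X where X is the current total.
Stack A: need g' = 2⊕6 = 4. Options: 25−2→G=1, 25−3→G=1, 25−5→G=0, 25−7→G=4, 25−8→G=3. Hits: 1.
Stack B: need g' = 4⊕6 = 2. Options: 19−2→G=3, 19−3→G=3, 19−5→G=2, 19−7→G=1, 19−8→G=0. Hits: 1.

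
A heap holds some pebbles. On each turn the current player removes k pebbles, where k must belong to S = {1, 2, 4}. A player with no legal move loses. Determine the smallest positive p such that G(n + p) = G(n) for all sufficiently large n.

3

n :  0  1  2  3  4  5  6  7  8  9 10 11 12 13 14
G :  0  1  2  0  1  2  0  1  2  0  1  2  0  1  2
G(n+3) = G(n) holds for n = 0,…,3 (a full window of length max(S) = 4), so the sequence is purely periodic with period 3.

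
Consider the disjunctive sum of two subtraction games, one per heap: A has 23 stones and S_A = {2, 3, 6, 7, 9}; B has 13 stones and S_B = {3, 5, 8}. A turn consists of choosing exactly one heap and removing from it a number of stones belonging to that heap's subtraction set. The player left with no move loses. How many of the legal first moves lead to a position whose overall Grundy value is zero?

Heap A, S = {2, 3, 6, 7, 9}:
G(0) = 0
G(1) = mex{} = 0
G(2) = mex{0} = 1
G(3) = mex{0,0} = 1
G(4) = mex{1,0} = 2
G(5) = mex{1,1} = 0
G(6) = mex{2,1,0} = 3
G(7) = mex{0,2,0,0} = 1
G(8) = mex{3,0,1,0} = 2
G(9) = mex{1,3,1,1,0} = 2
G(10) = mex{2,1,2,1,0} = 3
G(11) = mex{2,2,0,2,1} = 3
G(12) = mex{3,2,3,0,1} = 4
G(13) = mex{3,3,1,3,2} = 0
G(14) = mex{4,3,2,1,0} = 5
G(15) = mex{0,4,2,2,3} = 1
G(16) = mex{5,0,3,2,1} = 4
G(17) = mex{1,5,3,3,2} = 0
G(18) = mex{4,1,4,3,2} = 0
G(19) = mex{0,4,0,4,3} = 1
G(20) = mex{0,0,5,0,3} = 1
G(21) = mex{1,0,1,5,4} = 2
G(22) = mex{1,1,4,1,0} = 2
G(23) = mex{2,1,0,4,5} = 3
G_A(23) = 3.
Heap B, S = {3, 5, 8}:
G(0) = 0
G(1) = mex{} = 0
G(2) = mex{} = 0
G(3) = mex{0} = 1
G(4) = mex{0} = 1
G(5) = mex{0,0} = 1
G(6) = mex{1,0} = 2
G(7) = mex{1,0} = 2
G(8) = mex{1,1,0} = 2
G(9) = mex{2,1,0} = 3
G(10) = mex{2,1,0} = 3
G(11) = mex{2,2,1} = 0
G(12) = mex{3,2,1} = 0
G(13) = mex{3,2,1} = 0
G_B(13) = 0.
Combined Grundy value = 3 ⊕ 0 = 3.
A winning move leaves total XOR = 0, i.e. changes one component's Grundy value g to g ⊕ X where X is the current total.
Heap A: need g' = 3⊕3 = 0. Options: 23−2→G=2, 23−3→G=1, 23−6→G=0, 23−7→G=4, 23−9→G=5. Hits: 1.
Heap B: need g' = 0⊕3 = 3. Options: 13−3→G=3, 13−5→G=2, 13−8→G=1. Hits: 1.

2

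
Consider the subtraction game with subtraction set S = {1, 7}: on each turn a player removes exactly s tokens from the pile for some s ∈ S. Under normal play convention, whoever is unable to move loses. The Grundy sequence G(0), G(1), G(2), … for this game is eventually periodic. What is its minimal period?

n :  0  1  2  3  4  5  6  7  8  9 10 11 12 13 14
G :  0  1  0  1  0  1  0  1  0  1  0  1  0  1  0
G(n+2) = G(n) holds for n = 0,…,6 (a full window of length max(S) = 7), so the sequence is purely periodic with period 2.

2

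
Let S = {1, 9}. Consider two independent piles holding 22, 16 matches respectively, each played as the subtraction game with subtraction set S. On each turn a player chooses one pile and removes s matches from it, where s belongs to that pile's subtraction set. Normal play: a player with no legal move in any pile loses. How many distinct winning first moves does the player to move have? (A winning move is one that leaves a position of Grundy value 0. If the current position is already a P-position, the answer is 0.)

0

All piles use S = {1, 9}:
G(0) = 0
G(1) = mex{0} = 1
G(2) = mex{1} = 0
G(3) = mex{0} = 1
G(4) = mex{1} = 0
G(5) = mex{0} = 1
G(6) = mex{1} = 0
G(7) = mex{0} = 1
G(8) = mex{1} = 0
G(9) = mex{0,0} = 1
G(10) = mex{1,1} = 0
G(11) = mex{0,0} = 1
G(12) = mex{1,1} = 0
G(13) = mex{0,0} = 1
G(14) = mex{1,1} = 0
G(15) = mex{0,0} = 1
G(16) = mex{1,1} = 0
G(17) = mex{0,0} = 1
G(18) = mex{1,1} = 0
G(19) = mex{0,0} = 1
G(20) = mex{1,1} = 0
G(21) = mex{0,0} = 1
G(22) = mex{1,1} = 0
Pile A: G(22) = 0.
Pile B: G(16) = 0.
Combined Grundy value = 0 ⊕ 0 = 0.
A winning move leaves total XOR = 0, i.e. changes one component's Grundy value g to g ⊕ X where X is the current total.
Pile A: target g' = 0⊕0 = 0, but every legal move changes the Grundy value (mex property), so 0 moves.
Pile B: target g' = 0⊕0 = 0, but every legal move changes the Grundy value (mex property), so 0 moves.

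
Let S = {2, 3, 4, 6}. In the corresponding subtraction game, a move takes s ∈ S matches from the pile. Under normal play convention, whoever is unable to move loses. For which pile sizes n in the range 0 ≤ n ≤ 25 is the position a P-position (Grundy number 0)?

0, 1, 8, 9, 16, 17, 24, 25

n :  0  1  2  3  4  5  6  7  8  9 10 11 12 13 14 15 16 17 18 19 20 21 22 23 24 25
G :  0  0  1  1  2  2  3  3  0  0  1  1  2  2  3  3  0  0  1  1  2  2  3  3  0  0
P-positions are exactly the n with G(n) = 0.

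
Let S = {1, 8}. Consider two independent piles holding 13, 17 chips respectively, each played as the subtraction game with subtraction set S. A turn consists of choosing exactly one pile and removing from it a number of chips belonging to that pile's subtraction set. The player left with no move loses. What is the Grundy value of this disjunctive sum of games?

2

All piles use S = {1, 8}:
n :  0  1  2  3  4  5  6  7  8  9 10 11 12 13 14 15 16 17
G :  0  1  0  1  0  1  0  1  2  0  1  0  1  0  1  0  1  2
Pile A: G(13) = 0.
Pile B: G(17) = 2.
Combined Grundy value = 0 ⊕ 2 = 2.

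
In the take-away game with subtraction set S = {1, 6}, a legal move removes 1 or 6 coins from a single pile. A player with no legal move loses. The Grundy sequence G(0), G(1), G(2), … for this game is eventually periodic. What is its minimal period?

G(0) = 0
G(1) = mex{0} = 1
G(2) = mex{1} = 0
G(3) = mex{0} = 1
G(4) = mex{1} = 0
G(5) = mex{0} = 1
G(6) = mex{1,0} = 2
G(7) = mex{2,1} = 0
G(8) = mex{0,0} = 1
G(9) = mex{1,1} = 0
G(10) = mex{0,0} = 1
G(11) = mex{1,1} = 0
G(12) = mex{0,2} = 1
G(13) = mex{1,0} = 2
G(14) = mex{2,1} = 0
G(15) = mex{0,0} = 1
G(n+7) = G(n) holds for n = 0,…,5 (a full window of length max(S) = 6), so the sequence is purely periodic with period 7.

7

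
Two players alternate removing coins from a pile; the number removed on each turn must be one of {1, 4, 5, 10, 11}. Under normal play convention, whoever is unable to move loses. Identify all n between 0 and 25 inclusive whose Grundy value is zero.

G(0) = 0
G(1) = mex{0} = 1
G(2) = mex{1} = 0
G(3) = mex{0} = 1
G(4) = mex{1,0} = 2
G(5) = mex{2,1,0} = 3
G(6) = mex{3,0,1} = 2
G(7) = mex{2,1,0} = 3
G(8) = mex{3,2,1} = 0
G(9) = mex{0,3,2} = 1
G(10) = mex{1,2,3,0} = 4
G(11) = mex{4,3,2,1,0} = 5
G(12) = mex{5,0,3,0,1} = 2
G(13) = mex{2,1,0,1,0} = 3
G(14) = mex{3,4,1,2,1} = 0
G(15) = mex{0,5,4,3,2} = 1
G(16) = mex{1,2,5,2,3} = 0
G(17) = mex{0,3,2,3,2} = 1
G(18) = mex{1,0,3,0,3} = 2
G(19) = mex{2,1,0,1,0} = 3
G(20) = mex{3,0,1,4,1} = 2
G(21) = mex{2,1,0,5,4} = 3
G(22) = mex{3,2,1,2,5} = 0
G(23) = mex{0,3,2,3,2} = 1
G(24) = mex{1,2,3,0,3} = 4
G(25) = mex{4,3,2,1,0} = 5
P-positions are exactly the n with G(n) = 0.

0, 2, 8, 14, 16, 22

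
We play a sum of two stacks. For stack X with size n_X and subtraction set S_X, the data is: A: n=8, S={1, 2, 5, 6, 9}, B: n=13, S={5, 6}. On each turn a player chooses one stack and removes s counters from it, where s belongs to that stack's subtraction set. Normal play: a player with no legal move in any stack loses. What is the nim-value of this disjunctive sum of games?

Stack A, S = {1, 2, 5, 6, 9}:
G(0) = 0
G(1) = mex{0} = 1
G(2) = mex{1,0} = 2
G(3) = mex{2,1} = 0
G(4) = mex{0,2} = 1
G(5) = mex{1,0,0} = 2
G(6) = mex{2,1,1,0} = 3
G(7) = mex{3,2,2,1} = 0
G(8) = mex{0,3,0,2} = 1
G_A(8) = 1.
Stack B, S = {5, 6}:
n :  0  1  2  3  4  5  6  7  8  9 10 11 12 13
G :  0  0  0  0  0  1  1  1  1  1  2  0  0  0
G_B(13) = 0.
Combined Grundy value = 1 ⊕ 0 = 1.

1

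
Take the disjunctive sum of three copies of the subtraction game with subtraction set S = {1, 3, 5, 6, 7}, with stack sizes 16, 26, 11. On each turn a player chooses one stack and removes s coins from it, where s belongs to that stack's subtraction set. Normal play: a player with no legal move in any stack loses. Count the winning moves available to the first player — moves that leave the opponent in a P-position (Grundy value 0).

6

All stacks use S = {1, 3, 5, 6, 7}:
n :  0  1  2  3  4  5  6  7  8  9 10 11 12 13 14 15 16 17 18 19 20 21 22 23 24 25 26
G :  0  1  0  1  0  1  2  3  2  3  2  3  0  1  0  1  0  1  2  3  2  3  2  3  0  1  0
Stack A: G(16) = 0.
Stack B: G(26) = 0.
Stack C: G(11) = 3.
Combined Grundy value = 0 ⊕ 0 ⊕ 3 = 3.
A winning move leaves total XOR = 0, i.e. changes one component's Grundy value g to g ⊕ X where X is the current total.
Stack A: need g' = 0⊕3 = 3. Options: 16−1→G=1, 16−3→G=1, 16−5→G=3, 16−6→G=2, 16−7→G=3. Hits: 2.
Stack B: need g' = 0⊕3 = 3. Options: 26−1→G=1, 26−3→G=3, 26−5→G=3, 26−6→G=2, 26−7→G=3. Hits: 3.
Stack C: need g' = 3⊕3 = 0. Options: 11−1→G=2, 11−3→G=2, 11−5→G=2, 11−6→G=1, 11−7→G=0. Hits: 1.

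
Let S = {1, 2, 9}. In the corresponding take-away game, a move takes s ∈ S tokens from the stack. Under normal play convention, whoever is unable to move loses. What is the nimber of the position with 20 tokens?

n :  0  1  2  3  4  5  6  7  8  9 10 11 12 13 14 15 16 17 18 19 20
G :  0  1  2  0  1  2  0  1  2  3  0  1  2  0  1  2  0  1  2  3  0

0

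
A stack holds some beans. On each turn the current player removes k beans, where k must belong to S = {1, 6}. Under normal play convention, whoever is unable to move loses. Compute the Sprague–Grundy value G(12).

n :  0  1  2  3  4  5  6  7  8  9 10 11 12
G :  0  1  0  1  0  1  2  0  1  0  1  0  1

1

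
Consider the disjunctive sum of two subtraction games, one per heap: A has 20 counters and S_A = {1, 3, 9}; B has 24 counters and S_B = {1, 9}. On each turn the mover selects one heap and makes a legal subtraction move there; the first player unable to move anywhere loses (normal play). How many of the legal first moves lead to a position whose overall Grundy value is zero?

Heap A, S = {1, 3, 9}:
n :  0  1  2  3  4  5  6  7  8  9 10 11 12 13 14 15 16 17 18 19 20
G :  0  1  0  1  0  1  0  1  0  1  0  1  0  1  0  1  0  1  0  1  0
G_A(20) = 0.
Heap B, S = {1, 9}:
n :  0  1  2  3  4  5  6  7  8  9 10 11 12 13 14 15 16 17 18 19 20 21 22 23 24
G :  0  1  0  1  0  1  0  1  0  1  0  1  0  1  0  1  0  1  0  1  0  1  0  1  0
G_B(24) = 0.
Combined Grundy value = 0 ⊕ 0 = 0.
A winning move leaves total XOR = 0, i.e. changes one component's Grundy value g to g ⊕ X where X is the current total.
Heap A: target g' = 0⊕0 = 0, but every legal move changes the Grundy value (mex property), so 0 moves.
Heap B: target g' = 0⊕0 = 0, but every legal move changes the Grundy value (mex property), so 0 moves.

0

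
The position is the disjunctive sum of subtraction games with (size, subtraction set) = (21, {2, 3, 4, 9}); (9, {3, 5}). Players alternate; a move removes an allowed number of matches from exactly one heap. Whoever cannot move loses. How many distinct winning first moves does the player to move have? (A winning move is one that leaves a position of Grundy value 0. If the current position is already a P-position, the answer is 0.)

Heap A, S = {2, 3, 4, 9}:
n :  0  1  2  3  4  5  6  7  8  9 10 11 12 13 14 15 16 17 18 19 20 21
G :  0  0  1  1  2  2  0  0  1  1  2  2  0  0  1  1  2  2  0  0  1  1
G_A(21) = 1.
Heap B, S = {3, 5}:
G(0) = 0
G(1) = mex{} = 0
G(2) = mex{} = 0
G(3) = mex{0} = 1
G(4) = mex{0} = 1
G(5) = mex{0,0} = 1
G(6) = mex{1,0} = 2
G(7) = mex{1,0} = 2
G(8) = mex{1,1} = 0
G(9) = mex{2,1} = 0
G_B(9) = 0.
Combined Grundy value = 1 ⊕ 0 = 1.
A winning move leaves total XOR = 0, i.e. changes one component's Grundy value g to g ⊕ X where X is the current total.
Heap A: need g' = 1⊕1 = 0. Options: 21−2→G=0, 21−3→G=0, 21−4→G=2, 21−9→G=0. Hits: 3.
Heap B: need g' = 0⊕1 = 1. Options: 9−3→G=2, 9−5→G=1. Hits: 1.

4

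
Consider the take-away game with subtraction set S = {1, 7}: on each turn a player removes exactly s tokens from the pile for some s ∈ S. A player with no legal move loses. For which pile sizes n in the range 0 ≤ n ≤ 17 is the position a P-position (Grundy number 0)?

G(0) = 0
G(1) = mex{0} = 1
G(2) = mex{1} = 0
G(3) = mex{0} = 1
G(4) = mex{1} = 0
G(5) = mex{0} = 1
G(6) = mex{1} = 0
G(7) = mex{0,0} = 1
G(8) = mex{1,1} = 0
G(9) = mex{0,0} = 1
G(10) = mex{1,1} = 0
G(11) = mex{0,0} = 1
G(12) = mex{1,1} = 0
G(13) = mex{0,0} = 1
G(14) = mex{1,1} = 0
G(15) = mex{0,0} = 1
G(16) = mex{1,1} = 0
G(17) = mex{0,0} = 1
P-positions are exactly the n with G(n) = 0.

0, 2, 4, 6, 8, 10, 12, 14, 16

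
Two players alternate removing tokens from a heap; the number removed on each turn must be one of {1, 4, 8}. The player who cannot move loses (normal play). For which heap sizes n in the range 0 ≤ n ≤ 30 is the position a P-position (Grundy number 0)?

G(0) = 0
G(1) = mex{0} = 1
G(2) = mex{1} = 0
G(3) = mex{0} = 1
G(4) = mex{1,0} = 2
G(5) = mex{2,1} = 0
G(6) = mex{0,0} = 1
G(7) = mex{1,1} = 0
G(8) = mex{0,2,0} = 1
G(9) = mex{1,0,1} = 2
G(10) = mex{2,1,0} = 3
G(11) = mex{3,0,1} = 2
G(12) = mex{2,1,2} = 0
G(13) = mex{0,2,0} = 1
G(14) = mex{1,3,1} = 0
G(15) = mex{0,2,0} = 1
G(16) = mex{1,0,1} = 2
G(17) = mex{2,1,2} = 0
G(18) = mex{0,0,3} = 1
G(19) = mex{1,1,2} = 0
G(20) = mex{0,2,0} = 1
G(21) = mex{1,0,1} = 2
G(22) = mex{2,1,0} = 3
G(23) = mex{3,0,1} = 2
G(24) = mex{2,1,2} = 0
G(25) = mex{0,2,0} = 1
G(26) = mex{1,3,1} = 0
G(27) = mex{0,2,0} = 1
G(28) = mex{1,0,1} = 2
G(29) = mex{2,1,2} = 0
G(30) = mex{0,0,3} = 1
P-positions are exactly the n with G(n) = 0.

0, 2, 5, 7, 12, 14, 17, 19, 24, 26, 29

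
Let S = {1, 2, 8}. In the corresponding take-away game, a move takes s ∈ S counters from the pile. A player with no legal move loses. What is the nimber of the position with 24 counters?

G(0) = 0
G(1) = mex{0} = 1
G(2) = mex{1,0} = 2
G(3) = mex{2,1} = 0
G(4) = mex{0,2} = 1
G(5) = mex{1,0} = 2
G(6) = mex{2,1} = 0
G(7) = mex{0,2} = 1
G(8) = mex{1,0,0} = 2
G(9) = mex{2,1,1} = 0
G(10) = mex{0,2,2} = 1
G(11) = mex{1,0,0} = 2
G(12) = mex{2,1,1} = 0
G(13) = mex{0,2,2} = 1
G(14) = mex{1,0,0} = 2
G(15) = mex{2,1,1} = 0
G(16) = mex{0,2,2} = 1
G(17) = mex{1,0,0} = 2
G(18) = mex{2,1,1} = 0
G(19) = mex{0,2,2} = 1
G(20) = mex{1,0,0} = 2
G(21) = mex{2,1,1} = 0
G(22) = mex{0,2,2} = 1
G(23) = mex{1,0,0} = 2
G(24) = mex{2,1,1} = 0

0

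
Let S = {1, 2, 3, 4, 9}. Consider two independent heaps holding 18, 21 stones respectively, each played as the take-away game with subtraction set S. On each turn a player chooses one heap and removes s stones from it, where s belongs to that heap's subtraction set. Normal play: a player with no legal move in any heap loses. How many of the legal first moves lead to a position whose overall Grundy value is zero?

All heaps use S = {1, 2, 3, 4, 9}:
n :  0  1  2  3  4  5  6  7  8  9 10 11 12 13 14 15 16 17 18 19 20 21
G :  0  1  2  3  4  0  1  2  3  4  0  1  2  3  4  0  1  2  3  4  0  1
Heap A: G(18) = 3.
Heap B: G(21) = 1.
Combined Grundy value = 3 ⊕ 1 = 2.
A winning move leaves total XOR = 0, i.e. changes one component's Grundy value g to g ⊕ X where X is the current total.
Heap A: need g' = 3⊕2 = 1. Options: 18−1→G=2, 18−2→G=1, 18−3→G=0, 18−4→G=4, 18−9→G=4. Hits: 1.
Heap B: need g' = 1⊕2 = 3. Options: 21−1→G=0, 21−2→G=4, 21−3→G=3, 21−4→G=2, 21−9→G=2. Hits: 1.

2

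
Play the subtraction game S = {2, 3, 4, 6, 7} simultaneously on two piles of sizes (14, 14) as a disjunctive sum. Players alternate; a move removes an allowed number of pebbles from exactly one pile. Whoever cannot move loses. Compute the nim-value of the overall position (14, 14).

All piles use S = {2, 3, 4, 6, 7}:
G(0) = 0
G(1) = mex{} = 0
G(2) = mex{0} = 1
G(3) = mex{0,0} = 1
G(4) = mex{1,0,0} = 2
G(5) = mex{1,1,0} = 2
G(6) = mex{2,1,1,0} = 3
G(7) = mex{2,2,1,0,0} = 3
G(8) = mex{3,2,2,1,0} = 4
G(9) = mex{3,3,2,1,1} = 0
G(10) = mex{4,3,3,2,1} = 0
G(11) = mex{0,4,3,2,2} = 1
G(12) = mex{0,0,4,3,2} = 1
G(13) = mex{1,0,0,3,3} = 2
G(14) = mex{1,1,0,4,3} = 2
Pile A: G(14) = 2.
Pile B: G(14) = 2.
Combined Grundy value = 2 ⊕ 2 = 0.

0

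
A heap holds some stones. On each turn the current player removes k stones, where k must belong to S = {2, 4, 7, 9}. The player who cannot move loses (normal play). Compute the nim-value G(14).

n :  0  1  2  3  4  5  6  7  8  9 10 11 12 13 14
G :  0  0  1  1  2  2  0  3  1  4  2  0  0  1  1

1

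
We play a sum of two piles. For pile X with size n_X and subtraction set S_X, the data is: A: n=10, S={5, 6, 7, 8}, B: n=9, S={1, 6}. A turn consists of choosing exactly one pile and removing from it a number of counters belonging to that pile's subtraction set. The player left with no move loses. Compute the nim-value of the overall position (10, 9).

2

Pile A, S = {5, 6, 7, 8}:
n :  0  1  2  3  4  5  6  7  8  9 10
G :  0  0  0  0  0  1  1  1  1  1  2
G_A(10) = 2.
Pile B, S = {1, 6}:
n : 0 1 2 3 4 5 6 7 8 9
G : 0 1 0 1 0 1 2 0 1 0
G_B(9) = 0.
Combined Grundy value = 2 ⊕ 0 = 2.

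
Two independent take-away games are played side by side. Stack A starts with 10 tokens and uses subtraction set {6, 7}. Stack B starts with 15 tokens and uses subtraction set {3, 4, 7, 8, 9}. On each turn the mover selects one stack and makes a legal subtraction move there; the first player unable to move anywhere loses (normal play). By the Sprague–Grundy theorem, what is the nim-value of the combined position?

0

Stack A, S = {6, 7}:
G(0) = 0
G(1) = mex{} = 0
G(2) = mex{} = 0
G(3) = mex{} = 0
G(4) = mex{} = 0
G(5) = mex{} = 0
G(6) = mex{0} = 1
G(7) = mex{0,0} = 1
G(8) = mex{0,0} = 1
G(9) = mex{0,0} = 1
G(10) = mex{0,0} = 1
G_A(10) = 1.
Stack B, S = {3, 4, 7, 8, 9}:
G(0) = 0
G(1) = mex{} = 0
G(2) = mex{} = 0
G(3) = mex{0} = 1
G(4) = mex{0,0} = 1
G(5) = mex{0,0} = 1
G(6) = mex{1,0} = 2
G(7) = mex{1,1,0} = 2
G(8) = mex{1,1,0,0} = 2
G(9) = mex{2,1,0,0,0} = 3
G(10) = mex{2,2,1,0,0} = 3
G(11) = mex{2,2,1,1,0} = 3
G(12) = mex{3,2,1,1,1} = 0
G(13) = mex{3,3,2,1,1} = 0
G(14) = mex{3,3,2,2,1} = 0
G(15) = mex{0,3,2,2,2} = 1
G_B(15) = 1.
Combined Grundy value = 1 ⊕ 1 = 0.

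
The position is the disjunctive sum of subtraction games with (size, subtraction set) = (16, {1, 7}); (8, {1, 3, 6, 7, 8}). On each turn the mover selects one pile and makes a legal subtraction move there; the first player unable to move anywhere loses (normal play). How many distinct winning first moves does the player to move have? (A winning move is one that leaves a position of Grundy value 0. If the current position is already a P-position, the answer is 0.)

2

Pile A, S = {1, 7}:
n :  0  1  2  3  4  5  6  7  8  9 10 11 12 13 14 15 16
G :  0  1  0  1  0  1  0  1  0  1  0  1  0  1  0  1  0
G_A(16) = 0.
Pile B, S = {1, 3, 6, 7, 8}:
G(0) = 0
G(1) = mex{0} = 1
G(2) = mex{1} = 0
G(3) = mex{0,0} = 1
G(4) = mex{1,1} = 0
G(5) = mex{0,0} = 1
G(6) = mex{1,1,0} = 2
G(7) = mex{2,0,1,0} = 3
G(8) = mex{3,1,0,1,0} = 2
G_B(8) = 2.
Combined Grundy value = 0 ⊕ 2 = 2.
A winning move leaves total XOR = 0, i.e. changes one component's Grundy value g to g ⊕ X where X is the current total.
Pile A: need g' = 0⊕2 = 2. Options: 16−1→G=1, 16−7→G=1. Hits: 0.
Pile B: need g' = 2⊕2 = 0. Options: 8−1→G=3, 8−3→G=1, 8−6→G=0, 8−7→G=1, 8−8→G=0. Hits: 2.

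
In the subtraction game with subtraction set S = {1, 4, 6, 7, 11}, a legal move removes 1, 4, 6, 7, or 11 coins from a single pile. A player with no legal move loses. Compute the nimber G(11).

1

G(0) = 0
G(1) = mex{0} = 1
G(2) = mex{1} = 0
G(3) = mex{0} = 1
G(4) = mex{1,0} = 2
G(5) = mex{2,1} = 0
G(6) = mex{0,0,0} = 1
G(7) = mex{1,1,1,0} = 2
G(8) = mex{2,2,0,1} = 3
G(9) = mex{3,0,1,0} = 2
G(10) = mex{2,1,2,1} = 0
G(11) = mex{0,2,0,2,0} = 1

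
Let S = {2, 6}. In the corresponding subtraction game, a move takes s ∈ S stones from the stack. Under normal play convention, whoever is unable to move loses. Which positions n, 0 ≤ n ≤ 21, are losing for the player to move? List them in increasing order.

n :  0  1  2  3  4  5  6  7  8  9 10 11 12 13 14 15 16 17 18 19 20 21
G :  0  0  1  1  0  0  1  1  0  0  1  1  0  0  1  1  0  0  1  1  0  0
P-positions are exactly the n with G(n) = 0.

0, 1, 4, 5, 8, 9, 12, 13, 16, 17, 20, 21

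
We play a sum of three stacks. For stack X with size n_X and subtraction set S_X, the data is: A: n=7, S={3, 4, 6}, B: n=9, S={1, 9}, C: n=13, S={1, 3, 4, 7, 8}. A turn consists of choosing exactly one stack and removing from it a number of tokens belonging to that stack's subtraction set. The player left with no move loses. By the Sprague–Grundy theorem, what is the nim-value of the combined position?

Stack A, S = {3, 4, 6}:
n : 0 1 2 3 4 5 6 7
G : 0 0 0 1 1 1 2 2
G_A(7) = 2.
Stack B, S = {1, 9}:
n : 0 1 2 3 4 5 6 7 8 9
G : 0 1 0 1 0 1 0 1 0 1
G_B(9) = 1.
Stack C, S = {1, 3, 4, 7, 8}:
n :  0  1  2  3  4  5  6  7  8  9 10 11 12 13
G :  0  1  0  1  2  3  2  3  4  5  4  0  1  0
G_C(13) = 0.
Combined Grundy value = 2 ⊕ 1 ⊕ 0 = 3.

3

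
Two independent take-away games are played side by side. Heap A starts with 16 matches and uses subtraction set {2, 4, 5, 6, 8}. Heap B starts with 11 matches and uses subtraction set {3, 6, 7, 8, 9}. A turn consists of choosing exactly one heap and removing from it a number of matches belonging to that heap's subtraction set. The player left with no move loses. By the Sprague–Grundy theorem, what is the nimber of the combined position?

Heap A, S = {2, 4, 5, 6, 8}:
G(0) = 0
G(1) = mex{} = 0
G(2) = mex{0} = 1
G(3) = mex{0} = 1
G(4) = mex{1,0} = 2
G(5) = mex{1,0,0} = 2
G(6) = mex{2,1,0,0} = 3
G(7) = mex{2,1,1,0} = 3
G(8) = mex{3,2,1,1,0} = 4
G(9) = mex{3,2,2,1,0} = 4
G(10) = mex{4,3,2,2,1} = 0
G(11) = mex{4,3,3,2,1} = 0
G(12) = mex{0,4,3,3,2} = 1
G(13) = mex{0,4,4,3,2} = 1
G(14) = mex{1,0,4,4,3} = 2
G(15) = mex{1,0,0,4,3} = 2
G(16) = mex{2,1,0,0,4} = 3
G_A(16) = 3.
Heap B, S = {3, 6, 7, 8, 9}:
n :  0  1  2  3  4  5  6  7  8  9 10 11
G :  0  0  0  1  1  1  2  2  2  3  3  3
G_B(11) = 3.
Combined Grundy value = 3 ⊕ 3 = 0.

0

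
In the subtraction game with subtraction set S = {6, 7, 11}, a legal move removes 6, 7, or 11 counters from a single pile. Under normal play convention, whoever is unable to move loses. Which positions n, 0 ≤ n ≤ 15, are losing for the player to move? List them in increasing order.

n :  0  1  2  3  4  5  6  7  8  9 10 11 12 13 14 15
G :  0  0  0  0  0  0  1  1  1  1  1  1  2  2  2  2
P-positions are exactly the n with G(n) = 0.

0, 1, 2, 3, 4, 5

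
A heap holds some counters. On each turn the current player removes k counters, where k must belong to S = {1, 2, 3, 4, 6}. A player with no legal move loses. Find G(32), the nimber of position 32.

G(0) = 0
G(1) = mex{0} = 1
G(2) = mex{1,0} = 2
G(3) = mex{2,1,0} = 3
G(4) = mex{3,2,1,0} = 4
G(5) = mex{4,3,2,1} = 0
G(6) = mex{0,4,3,2,0} = 1
G(7) = mex{1,0,4,3,1} = 2
G(8) = mex{2,1,0,4,2} = 3
G(9) = mex{3,2,1,0,3} = 4
G(10) = mex{4,3,2,1,4} = 0
G(11) = mex{0,4,3,2,0} = 1
G(12) = mex{1,0,4,3,1} = 2
G(13) = mex{2,1,0,4,2} = 3
G(14) = mex{3,2,1,0,3} = 4
G(15) = mex{4,3,2,1,4} = 0
G(16) = mex{0,4,3,2,0} = 1
G(17) = mex{1,0,4,3,1} = 2
G(18) = mex{2,1,0,4,2} = 3
G(19) = mex{3,2,1,0,3} = 4
G(20) = mex{4,3,2,1,4} = 0
G(21) = mex{0,4,3,2,0} = 1
G(22) = mex{1,0,4,3,1} = 2
G(23) = mex{2,1,0,4,2} = 3
G(24) = mex{3,2,1,0,3} = 4
G(25) = mex{4,3,2,1,4} = 0
G(26) = mex{0,4,3,2,0} = 1
G(27) = mex{1,0,4,3,1} = 2
G(28) = mex{2,1,0,4,2} = 3
G(29) = mex{3,2,1,0,3} = 4
G(30) = mex{4,3,2,1,4} = 0
G(31) = mex{0,4,3,2,0} = 1
G(32) = mex{1,0,4,3,1} = 2

2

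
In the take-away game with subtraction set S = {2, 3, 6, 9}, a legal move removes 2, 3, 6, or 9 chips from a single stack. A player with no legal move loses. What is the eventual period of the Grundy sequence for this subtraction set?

12

G(0) = 0
G(1) = mex{} = 0
G(2) = mex{0} = 1
G(3) = mex{0,0} = 1
G(4) = mex{1,0} = 2
G(5) = mex{1,1} = 0
G(6) = mex{2,1,0} = 3
G(7) = mex{0,2,0} = 1
G(8) = mex{3,0,1} = 2
G(9) = mex{1,3,1,0} = 2
G(10) = mex{2,1,2,0} = 3
G(11) = mex{2,2,0,1} = 3
G(12) = mex{3,2,3,1} = 0
G(13) = mex{3,3,1,2} = 0
G(14) = mex{0,3,2,0} = 1
G(15) = mex{0,0,2,3} = 1
G(16) = mex{1,0,3,1} = 2
G(17) = mex{1,1,3,2} = 0
G(18) = mex{2,1,0,2} = 3
G(19) = mex{0,2,0,3} = 1
G(20) = mex{3,0,1,3} = 2
G(21) = mex{1,3,1,0} = 2
G(22) = mex{2,1,2,0} = 3
G(23) = mex{2,2,0,1} = 3
G(24) = mex{3,2,3,1} = 0
G(25) = mex{3,3,1,2} = 0
G(n+12) = G(n) holds for n = 0,…,8 (a full window of length max(S) = 9), so the sequence is purely periodic with period 12.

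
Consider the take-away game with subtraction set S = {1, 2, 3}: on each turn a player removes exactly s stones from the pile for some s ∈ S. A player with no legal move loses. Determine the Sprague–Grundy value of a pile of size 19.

n :  0  1  2  3  4  5  6  7  8  9 10 11 12 13 14 15 16 17 18 19
G :  0  1  2  3  0  1  2  3  0  1  2  3  0  1  2  3  0  1  2  3

3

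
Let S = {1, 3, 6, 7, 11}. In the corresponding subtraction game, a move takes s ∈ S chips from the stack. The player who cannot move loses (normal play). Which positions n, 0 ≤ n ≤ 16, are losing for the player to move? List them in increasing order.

0, 2, 4, 12, 14, 16

G(0) = 0
G(1) = mex{0} = 1
G(2) = mex{1} = 0
G(3) = mex{0,0} = 1
G(4) = mex{1,1} = 0
G(5) = mex{0,0} = 1
G(6) = mex{1,1,0} = 2
G(7) = mex{2,0,1,0} = 3
G(8) = mex{3,1,0,1} = 2
G(9) = mex{2,2,1,0} = 3
G(10) = mex{3,3,0,1} = 2
G(11) = mex{2,2,1,0,0} = 3
G(12) = mex{3,3,2,1,1} = 0
G(13) = mex{0,2,3,2,0} = 1
G(14) = mex{1,3,2,3,1} = 0
G(15) = mex{0,0,3,2,0} = 1
G(16) = mex{1,1,2,3,1} = 0
P-positions are exactly the n with G(n) = 0.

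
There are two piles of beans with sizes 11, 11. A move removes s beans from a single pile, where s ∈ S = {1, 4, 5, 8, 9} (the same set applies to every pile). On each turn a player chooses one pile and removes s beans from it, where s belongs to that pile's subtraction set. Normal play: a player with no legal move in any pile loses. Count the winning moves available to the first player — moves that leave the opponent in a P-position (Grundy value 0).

0

All piles use S = {1, 4, 5, 8, 9}:
G(0) = 0
G(1) = mex{0} = 1
G(2) = mex{1} = 0
G(3) = mex{0} = 1
G(4) = mex{1,0} = 2
G(5) = mex{2,1,0} = 3
G(6) = mex{3,0,1} = 2
G(7) = mex{2,1,0} = 3
G(8) = mex{3,2,1,0} = 4
G(9) = mex{4,3,2,1,0} = 5
G(10) = mex{5,2,3,0,1} = 4
G(11) = mex{4,3,2,1,0} = 5
Pile A: G(11) = 5.
Pile B: G(11) = 5.
Combined Grundy value = 5 ⊕ 5 = 0.
A winning move leaves total XOR = 0, i.e. changes one component's Grundy value g to g ⊕ X where X is the current total.
Pile A: target g' = 5⊕0 = 5, but every legal move changes the Grundy value (mex property), so 0 moves.
Pile B: target g' = 5⊕0 = 5, but every legal move changes the Grundy value (mex property), so 0 moves.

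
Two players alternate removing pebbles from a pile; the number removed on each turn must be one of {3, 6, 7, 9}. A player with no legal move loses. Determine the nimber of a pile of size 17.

1

G(0) = 0
G(1) = mex{} = 0
G(2) = mex{} = 0
G(3) = mex{0} = 1
G(4) = mex{0} = 1
G(5) = mex{0} = 1
G(6) = mex{1,0} = 2
G(7) = mex{1,0,0} = 2
G(8) = mex{1,0,0} = 2
G(9) = mex{2,1,0,0} = 3
G(10) = mex{2,1,1,0} = 3
G(11) = mex{2,1,1,0} = 3
G(12) = mex{3,2,1,1} = 0
G(13) = mex{3,2,2,1} = 0
G(14) = mex{3,2,2,1} = 0
G(15) = mex{0,3,2,2} = 1
G(16) = mex{0,3,3,2} = 1
G(17) = mex{0,3,3,2} = 1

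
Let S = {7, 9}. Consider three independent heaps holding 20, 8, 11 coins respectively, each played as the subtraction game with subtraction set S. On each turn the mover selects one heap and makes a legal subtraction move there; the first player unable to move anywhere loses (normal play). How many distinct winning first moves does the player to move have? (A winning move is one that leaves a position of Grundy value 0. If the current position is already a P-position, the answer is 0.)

0

All heaps use S = {7, 9}:
G(0) = 0
G(1) = mex{} = 0
G(2) = mex{} = 0
G(3) = mex{} = 0
G(4) = mex{} = 0
G(5) = mex{} = 0
G(6) = mex{} = 0
G(7) = mex{0} = 1
G(8) = mex{0} = 1
G(9) = mex{0,0} = 1
G(10) = mex{0,0} = 1
G(11) = mex{0,0} = 1
G(12) = mex{0,0} = 1
G(13) = mex{0,0} = 1
G(14) = mex{1,0} = 2
G(15) = mex{1,0} = 2
G(16) = mex{1,1} = 0
G(17) = mex{1,1} = 0
G(18) = mex{1,1} = 0
G(19) = mex{1,1} = 0
G(20) = mex{1,1} = 0
Heap A: G(20) = 0.
Heap B: G(8) = 1.
Heap C: G(11) = 1.
Combined Grundy value = 0 ⊕ 1 ⊕ 1 = 0.
A winning move leaves total XOR = 0, i.e. changes one component's Grundy value g to g ⊕ X where X is the current total.
Heap A: target g' = 0⊕0 = 0, but every legal move changes the Grundy value (mex property), so 0 moves.
Heap B: target g' = 1⊕0 = 1, but every legal move changes the Grundy value (mex property), so 0 moves.
Heap C: target g' = 1⊕0 = 1, but every legal move changes the Grundy value (mex property), so 0 moves.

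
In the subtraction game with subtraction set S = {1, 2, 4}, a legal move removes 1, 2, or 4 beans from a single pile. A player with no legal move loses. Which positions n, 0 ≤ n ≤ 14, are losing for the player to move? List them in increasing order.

0, 3, 6, 9, 12

n :  0  1  2  3  4  5  6  7  8  9 10 11 12 13 14
G :  0  1  2  0  1  2  0  1  2  0  1  2  0  1  2
P-positions are exactly the n with G(n) = 0.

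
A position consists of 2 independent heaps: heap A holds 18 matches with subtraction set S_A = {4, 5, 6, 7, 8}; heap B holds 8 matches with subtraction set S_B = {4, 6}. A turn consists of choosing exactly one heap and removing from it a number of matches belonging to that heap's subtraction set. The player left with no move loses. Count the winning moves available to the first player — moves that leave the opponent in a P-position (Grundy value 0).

Heap A, S = {4, 5, 6, 7, 8}:
G(0) = 0
G(1) = mex{} = 0
G(2) = mex{} = 0
G(3) = mex{} = 0
G(4) = mex{0} = 1
G(5) = mex{0,0} = 1
G(6) = mex{0,0,0} = 1
G(7) = mex{0,0,0,0} = 1
G(8) = mex{1,0,0,0,0} = 2
G(9) = mex{1,1,0,0,0} = 2
G(10) = mex{1,1,1,0,0} = 2
G(11) = mex{1,1,1,1,0} = 2
G(12) = mex{2,1,1,1,1} = 0
G(13) = mex{2,2,1,1,1} = 0
G(14) = mex{2,2,2,1,1} = 0
G(15) = mex{2,2,2,2,1} = 0
G(16) = mex{0,2,2,2,2} = 1
G(17) = mex{0,0,2,2,2} = 1
G(18) = mex{0,0,0,2,2} = 1
G_A(18) = 1.
Heap B, S = {4, 6}:
G(0) = 0
G(1) = mex{} = 0
G(2) = mex{} = 0
G(3) = mex{} = 0
G(4) = mex{0} = 1
G(5) = mex{0} = 1
G(6) = mex{0,0} = 1
G(7) = mex{0,0} = 1
G(8) = mex{1,0} = 2
G_B(8) = 2.
Combined Grundy value = 1 ⊕ 2 = 3.
A winning move leaves total XOR = 0, i.e. changes one component's Grundy value g to g ⊕ X where X is the current total.
Heap A: need g' = 1⊕3 = 2. Options: 18−4→G=0, 18−5→G=0, 18−6→G=0, 18−7→G=2, 18−8→G=2. Hits: 2.
Heap B: need g' = 2⊕3 = 1. Options: 8−4→G=1, 8−6→G=0. Hits: 1.

3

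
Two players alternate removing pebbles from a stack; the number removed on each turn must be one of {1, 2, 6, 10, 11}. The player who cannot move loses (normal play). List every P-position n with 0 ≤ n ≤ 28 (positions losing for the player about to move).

n :  0  1  2  3  4  5  6  7  8  9 10 11 12 13 14 15 16 17 18 19 20 21 22 23 24 25 26 27 28
G :  0  1  2  0  1  2  3  0  1  2  3  4  0  1  2  0  1  2  3  0  1  2  3  4  0  1  2  0  1
P-positions are exactly the n with G(n) = 0.

0, 3, 7, 12, 15, 19, 24, 27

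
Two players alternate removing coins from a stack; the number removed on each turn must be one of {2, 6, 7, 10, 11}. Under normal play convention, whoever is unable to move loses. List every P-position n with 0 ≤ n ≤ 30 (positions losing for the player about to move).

G(0) = 0
G(1) = mex{} = 0
G(2) = mex{0} = 1
G(3) = mex{0} = 1
G(4) = mex{1} = 0
G(5) = mex{1} = 0
G(6) = mex{0,0} = 1
G(7) = mex{0,0,0} = 1
G(8) = mex{1,1,0} = 2
G(9) = mex{1,1,1} = 0
G(10) = mex{2,0,1,0} = 3
G(11) = mex{0,0,0,0,0} = 1
G(12) = mex{3,1,0,1,0} = 2
G(13) = mex{1,1,1,1,1} = 0
G(14) = mex{2,2,1,0,1} = 3
G(15) = mex{0,0,2,0,0} = 1
G(16) = mex{3,3,0,1,0} = 2
G(17) = mex{1,1,3,1,1} = 0
G(18) = mex{2,2,1,2,1} = 0
G(19) = mex{0,0,2,0,2} = 1
G(20) = mex{0,3,0,3,0} = 1
G(21) = mex{1,1,3,1,3} = 0
G(22) = mex{1,2,1,2,1} = 0
G(23) = mex{0,0,2,0,2} = 1
G(24) = mex{0,0,0,3,0} = 1
G(25) = mex{1,1,0,1,3} = 2
G(26) = mex{1,1,1,2,1} = 0
G(27) = mex{2,0,1,0,2} = 3
G(28) = mex{0,0,0,0,0} = 1
G(29) = mex{3,1,0,1,0} = 2
G(30) = mex{1,1,1,1,1} = 0
P-positions are exactly the n with G(n) = 0.

0, 1, 4, 5, 9, 13, 17, 18, 21, 22, 26, 30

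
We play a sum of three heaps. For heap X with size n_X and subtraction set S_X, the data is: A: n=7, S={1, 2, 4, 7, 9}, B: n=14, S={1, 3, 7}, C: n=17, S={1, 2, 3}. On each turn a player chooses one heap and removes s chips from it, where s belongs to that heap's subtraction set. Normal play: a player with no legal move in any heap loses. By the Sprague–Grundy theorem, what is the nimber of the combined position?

0

Heap A, S = {1, 2, 4, 7, 9}:
n : 0 1 2 3 4 5 6 7
G : 0 1 2 0 1 2 0 1
G_A(7) = 1.
Heap B, S = {1, 3, 7}:
n :  0  1  2  3  4  5  6  7  8  9 10 11 12 13 14
G :  0  1  0  1  0  1  0  1  0  1  0  1  0  1  0
G_B(14) = 0.
Heap C, S = {1, 2, 3}:
n :  0  1  2  3  4  5  6  7  8  9 10 11 12 13 14 15 16 17
G :  0  1  2  3  0  1  2  3  0  1  2  3  0  1  2  3  0  1
G_C(17) = 1.
Combined Grundy value = 1 ⊕ 0 ⊕ 1 = 0.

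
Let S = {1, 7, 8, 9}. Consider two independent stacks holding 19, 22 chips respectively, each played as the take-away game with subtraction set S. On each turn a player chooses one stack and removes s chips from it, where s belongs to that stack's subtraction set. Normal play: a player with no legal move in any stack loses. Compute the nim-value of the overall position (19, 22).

1

All stacks use S = {1, 7, 8, 9}:
G(0) = 0
G(1) = mex{0} = 1
G(2) = mex{1} = 0
G(3) = mex{0} = 1
G(4) = mex{1} = 0
G(5) = mex{0} = 1
G(6) = mex{1} = 0
G(7) = mex{0,0} = 1
G(8) = mex{1,1,0} = 2
G(9) = mex{2,0,1,0} = 3
G(10) = mex{3,1,0,1} = 2
G(11) = mex{2,0,1,0} = 3
G(12) = mex{3,1,0,1} = 2
G(13) = mex{2,0,1,0} = 3
G(14) = mex{3,1,0,1} = 2
G(15) = mex{2,2,1,0} = 3
G(16) = mex{3,3,2,1} = 0
G(17) = mex{0,2,3,2} = 1
G(18) = mex{1,3,2,3} = 0
G(19) = mex{0,2,3,2} = 1
G(20) = mex{1,3,2,3} = 0
G(21) = mex{0,2,3,2} = 1
G(22) = mex{1,3,2,3} = 0
Stack A: G(19) = 1.
Stack B: G(22) = 0.
Combined Grundy value = 1 ⊕ 0 = 1.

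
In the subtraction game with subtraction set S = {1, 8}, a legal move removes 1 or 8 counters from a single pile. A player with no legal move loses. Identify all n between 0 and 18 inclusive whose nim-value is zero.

G(0) = 0
G(1) = mex{0} = 1
G(2) = mex{1} = 0
G(3) = mex{0} = 1
G(4) = mex{1} = 0
G(5) = mex{0} = 1
G(6) = mex{1} = 0
G(7) = mex{0} = 1
G(8) = mex{1,0} = 2
G(9) = mex{2,1} = 0
G(10) = mex{0,0} = 1
G(11) = mex{1,1} = 0
G(12) = mex{0,0} = 1
G(13) = mex{1,1} = 0
G(14) = mex{0,0} = 1
G(15) = mex{1,1} = 0
G(16) = mex{0,2} = 1
G(17) = mex{1,0} = 2
G(18) = mex{2,1} = 0
P-positions are exactly the n with G(n) = 0.

0, 2, 4, 6, 9, 11, 13, 15, 18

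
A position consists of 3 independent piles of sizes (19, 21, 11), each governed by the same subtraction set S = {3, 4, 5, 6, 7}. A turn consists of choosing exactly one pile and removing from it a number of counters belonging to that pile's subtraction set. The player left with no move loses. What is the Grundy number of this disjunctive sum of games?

3

All piles use S = {3, 4, 5, 6, 7}:
G(0) = 0
G(1) = mex{} = 0
G(2) = mex{} = 0
G(3) = mex{0} = 1
G(4) = mex{0,0} = 1
G(5) = mex{0,0,0} = 1
G(6) = mex{1,0,0,0} = 2
G(7) = mex{1,1,0,0,0} = 2
G(8) = mex{1,1,1,0,0} = 2
G(9) = mex{2,1,1,1,0} = 3
G(10) = mex{2,2,1,1,1} = 0
G(11) = mex{2,2,2,1,1} = 0
G(12) = mex{3,2,2,2,1} = 0
G(13) = mex{0,3,2,2,2} = 1
G(14) = mex{0,0,3,2,2} = 1
G(15) = mex{0,0,0,3,2} = 1
G(16) = mex{1,0,0,0,3} = 2
G(17) = mex{1,1,0,0,0} = 2
G(18) = mex{1,1,1,0,0} = 2
G(19) = mex{2,1,1,1,0} = 3
G(20) = mex{2,2,1,1,1} = 0
G(21) = mex{2,2,2,1,1} = 0
Pile A: G(19) = 3.
Pile B: G(21) = 0.
Pile C: G(11) = 0.
Combined Grundy value = 3 ⊕ 0 ⊕ 0 = 3.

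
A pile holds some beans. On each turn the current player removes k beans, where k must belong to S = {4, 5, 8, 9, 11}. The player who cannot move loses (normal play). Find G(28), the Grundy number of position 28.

3

n :  0  1  2  3  4  5  6  7  8  9 10 11 12 13 14 15 16 17 18 19 20 21 22 23 24 25 26 27 28
G :  0  0  0  0  1  1  1  1  2  2  2  2  3  3  3  0  0  0  0  1  1  1  1  2  2  2  2  3  3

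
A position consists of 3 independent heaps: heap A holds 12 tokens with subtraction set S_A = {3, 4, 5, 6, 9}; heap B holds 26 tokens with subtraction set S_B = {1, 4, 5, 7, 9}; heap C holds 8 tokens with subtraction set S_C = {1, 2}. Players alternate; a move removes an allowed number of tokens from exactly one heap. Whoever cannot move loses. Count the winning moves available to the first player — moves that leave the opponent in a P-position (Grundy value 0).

Heap A, S = {3, 4, 5, 6, 9}:
G(0) = 0
G(1) = mex{} = 0
G(2) = mex{} = 0
G(3) = mex{0} = 1
G(4) = mex{0,0} = 1
G(5) = mex{0,0,0} = 1
G(6) = mex{1,0,0,0} = 2
G(7) = mex{1,1,0,0} = 2
G(8) = mex{1,1,1,0} = 2
G(9) = mex{2,1,1,1,0} = 3
G(10) = mex{2,2,1,1,0} = 3
G(11) = mex{2,2,2,1,0} = 3
G(12) = mex{3,2,2,2,1} = 0
G_A(12) = 0.
Heap B, S = {1, 4, 5, 7, 9}:
G(0) = 0
G(1) = mex{0} = 1
G(2) = mex{1} = 0
G(3) = mex{0} = 1
G(4) = mex{1,0} = 2
G(5) = mex{2,1,0} = 3
G(6) = mex{3,0,1} = 2
G(7) = mex{2,1,0,0} = 3
G(8) = mex{3,2,1,1} = 0
G(9) = mex{0,3,2,0,0} = 1
G(10) = mex{1,2,3,1,1} = 0
G(11) = mex{0,3,2,2,0} = 1
G(12) = mex{1,0,3,3,1} = 2
G(13) = mex{2,1,0,2,2} = 3
G(14) = mex{3,0,1,3,3} = 2
G(15) = mex{2,1,0,0,2} = 3
G(16) = mex{3,2,1,1,3} = 0
G(17) = mex{0,3,2,0,0} = 1
G(18) = mex{1,2,3,1,1} = 0
G(19) = mex{0,3,2,2,0} = 1
G(20) = mex{1,0,3,3,1} = 2
G(21) = mex{2,1,0,2,2} = 3
G(22) = mex{3,0,1,3,3} = 2
G(23) = mex{2,1,0,0,2} = 3
G(24) = mex{3,2,1,1,3} = 0
G(25) = mex{0,3,2,0,0} = 1
G(26) = mex{1,2,3,1,1} = 0
G_B(26) = 0.
Heap C, S = {1, 2}:
n : 0 1 2 3 4 5 6 7 8
G : 0 1 2 0 1 2 0 1 2
G_C(8) = 2.
Combined Grundy value = 0 ⊕ 0 ⊕ 2 = 2.
A winning move leaves total XOR = 0, i.e. changes one component's Grundy value g to g ⊕ X where X is the current total.
Heap A: need g' = 0⊕2 = 2. Options: 12−3→G=3, 12−4→G=2, 12−5→G=2, 12−6→G=2, 12−9→G=1. Hits: 3.
Heap B: need g' = 0⊕2 = 2. Options: 26−1→G=1, 26−4→G=2, 26−5→G=3, 26−7→G=1, 26−9→G=1. Hits: 1.
Heap C: need g' = 2⊕2 = 0. Options: 8−1→G=1, 8−2→G=0. Hits: 1.

5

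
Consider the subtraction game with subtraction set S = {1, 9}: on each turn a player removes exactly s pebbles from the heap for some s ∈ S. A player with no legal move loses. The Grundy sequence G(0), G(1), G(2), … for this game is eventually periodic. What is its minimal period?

2

n :  0  1  2  3  4  5  6  7  8  9 10 11 12 13 14
G :  0  1  0  1  0  1  0  1  0  1  0  1  0  1  0
G(n+2) = G(n) holds for n = 0,…,8 (a full window of length max(S) = 9), so the sequence is purely periodic with period 2.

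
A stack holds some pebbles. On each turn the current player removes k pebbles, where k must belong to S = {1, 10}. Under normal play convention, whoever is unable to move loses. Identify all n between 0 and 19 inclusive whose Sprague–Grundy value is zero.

n :  0  1  2  3  4  5  6  7  8  9 10 11 12 13 14 15 16 17 18 19
G :  0  1  0  1  0  1  0  1  0  1  2  0  1  0  1  0  1  0  1  0
P-positions are exactly the n with G(n) = 0.

0, 2, 4, 6, 8, 11, 13, 15, 17, 19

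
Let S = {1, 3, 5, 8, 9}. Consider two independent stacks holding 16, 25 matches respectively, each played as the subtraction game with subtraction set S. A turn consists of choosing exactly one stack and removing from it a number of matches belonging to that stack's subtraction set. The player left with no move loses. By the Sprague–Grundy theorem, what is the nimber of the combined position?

3

All stacks use S = {1, 3, 5, 8, 9}:
G(0) = 0
G(1) = mex{0} = 1
G(2) = mex{1} = 0
G(3) = mex{0,0} = 1
G(4) = mex{1,1} = 0
G(5) = mex{0,0,0} = 1
G(6) = mex{1,1,1} = 0
G(7) = mex{0,0,0} = 1
G(8) = mex{1,1,1,0} = 2
G(9) = mex{2,0,0,1,0} = 3
G(10) = mex{3,1,1,0,1} = 2
G(11) = mex{2,2,0,1,0} = 3
G(12) = mex{3,3,1,0,1} = 2
G(13) = mex{2,2,2,1,0} = 3
G(14) = mex{3,3,3,0,1} = 2
G(15) = mex{2,2,2,1,0} = 3
G(16) = mex{3,3,3,2,1} = 0
G(17) = mex{0,2,2,3,2} = 1
G(18) = mex{1,3,3,2,3} = 0
G(19) = mex{0,0,2,3,2} = 1
G(20) = mex{1,1,3,2,3} = 0
G(21) = mex{0,0,0,3,2} = 1
G(22) = mex{1,1,1,2,3} = 0
G(23) = mex{0,0,0,3,2} = 1
G(24) = mex{1,1,1,0,3} = 2
G(25) = mex{2,0,0,1,0} = 3
Stack A: G(16) = 0.
Stack B: G(25) = 3.
Combined Grundy value = 0 ⊕ 3 = 3.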